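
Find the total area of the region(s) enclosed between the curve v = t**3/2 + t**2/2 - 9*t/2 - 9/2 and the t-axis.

74/3

The curve meets the t-axis where t**3/2 + t**2/2 - 9*t/2 - 9/2 = 0, i.e. (t - 3)*(t + 1)*(t + 3)/2 = 0, at t = -3, -1, 3.
On [-3, -1] the curve lies above the axis; ∫[-3,-1] (t**3/2 + t**2/2 - 9*t/2 - 9/2) dt = 10/3, giving area 10/3.
On [-1, 3] the curve lies below the axis; ∫[-1,3] (t**3/2 + t**2/2 - 9*t/2 - 9/2) dt = -64/3, giving area 64/3.
Total area = 10/3 + 64/3 = 74/3.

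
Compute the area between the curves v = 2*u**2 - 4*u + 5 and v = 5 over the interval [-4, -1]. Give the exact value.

On [-4, -1], (2*u**2 - 4*u + 5) - (5) = 2*u**2 - 4*u is ≥ 0 throughout, so the area is a single integral of |2*u**2 - 4*u|.
∫[-4,-1] (2*u**2 - 4*u) du = 72.

72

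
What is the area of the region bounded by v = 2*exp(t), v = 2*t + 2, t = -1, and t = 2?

-9 - 2*exp(-1) + 2*exp(2)

On [-1, 2], (2*exp(t)) - (2*t + 2) = -2*t + 2*exp(t) - 2 is ≥ 0 throughout, so the area is a single integral of |-2*t + 2*exp(t) - 2|.
∫[-1,2] (-2*t + 2*exp(t) - 2) dt = -9 - 2*exp(-1) + 2*exp(2).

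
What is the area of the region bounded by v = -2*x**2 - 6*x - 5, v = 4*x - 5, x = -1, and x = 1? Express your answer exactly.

The difference (-2*x**2 - 6*x - 5) - (4*x - 5) = -2*x**2 - 10*x changes sign at x = 0 inside [-1, 1], so split the integral there.
∫[-1,0] (-2*x**2 - 10*x) dx = 13/3.
∫[0,1] (-2*x**2 - 10*x) dx = -17/3; the area of that piece is 17/3.
Total area = 13/3 + 17/3 = 10.

10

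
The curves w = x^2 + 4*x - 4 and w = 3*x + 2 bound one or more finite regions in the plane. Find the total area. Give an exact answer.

125/6

Set the curves equal: x^2 + 4*x - 4 = 3*x + 2, so x^2 + x - 6 = 0, which factors as (x - 2)*(x + 3) = 0. The curves meet at x = -3, 2.
On [-3, 2], w = 3*x + 2 is on top; that piece has area ∫[-3,2] (-(x^2 + x - 6)) dx = 125/6.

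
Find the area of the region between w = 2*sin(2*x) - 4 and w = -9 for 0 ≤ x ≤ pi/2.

2 + 5*pi/2

On [0, pi/2], (2*sin(2*x) - 4) - (-9) = 2*sin(2*x) + 5 is ≥ 0 throughout, so the area is a single integral of |2*sin(2*x) + 5|.
∫[0,pi/2] (2*sin(2*x) + 5) dx = 2 + 5*pi/2.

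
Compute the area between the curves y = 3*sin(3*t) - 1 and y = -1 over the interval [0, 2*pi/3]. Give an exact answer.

4

The difference (3*sin(3*t) - 1) - (-1) = 3*sin(3*t) changes sign at t = pi/3 inside [0, 2*pi/3], so split the integral there.
∫[0,pi/3] (3*sin(3*t)) dt = 2.
∫[pi/3,2*pi/3] (3*sin(3*t)) dt = -2; the area of that piece is 2.
Total area = 2 + 2 = 4.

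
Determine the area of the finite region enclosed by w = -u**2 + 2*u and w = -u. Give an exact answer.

9/2

Set the curves equal: -u**2 + 2*u = -u, so -u**2 + 3*u = 0, which factors as -u*(u - 3) = 0. The curves meet at u = 0, 3.
On [0, 3], w = -u**2 + 2*u is on top; that piece has area ∫[0,3] (-u**2 + 3*u) du = 9/2.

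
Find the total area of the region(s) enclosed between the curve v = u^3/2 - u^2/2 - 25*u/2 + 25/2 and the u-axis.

The curve meets the u-axis where u^3/2 - u^2/2 - 25*u/2 + 25/2 = 0, i.e. (u - 5)*(u - 1)*(u + 5)/2 = 0, at u = -5, 1, 5.
On [-5, 1] the curve lies above the axis; ∫[-5,1] (u^3/2 - u^2/2 - 25*u/2 + 25/2) du = 126, giving area 126.
On [1, 5] the curve lies below the axis; ∫[1,5] (u^3/2 - u^2/2 - 25*u/2 + 25/2) du = -128/3, giving area 128/3.
Total area = 126 + 128/3 = 506/3.

506/3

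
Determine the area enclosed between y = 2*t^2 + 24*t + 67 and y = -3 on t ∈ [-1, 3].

1184/3

On [-1, 3], (2*t^2 + 24*t + 67) - (-3) = 2*t^2 + 24*t + 70 is ≥ 0 throughout, so the area is a single integral of |2*t^2 + 24*t + 70|.
∫[-1,3] (2*t^2 + 24*t + 70) dt = 1184/3.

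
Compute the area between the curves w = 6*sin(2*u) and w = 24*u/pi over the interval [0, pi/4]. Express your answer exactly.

3 - 3*pi/4

On [0, pi/4], (6*sin(2*u)) - (24*u/pi) = -24*u/pi + 6*sin(2*u) is ≥ 0 throughout, so the area is a single integral of |-24*u/pi + 6*sin(2*u)|.
∫[0,pi/4] (-24*u/pi + 6*sin(2*u)) du = 3 - 3*pi/4.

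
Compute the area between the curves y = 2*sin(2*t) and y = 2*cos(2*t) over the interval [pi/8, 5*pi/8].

On [pi/8, 5*pi/8], (2*sin(2*t)) - (2*cos(2*t)) = 2*sin(2*t) - 2*cos(2*t) is ≥ 0 throughout, so the area is a single integral of |2*sin(2*t) - 2*cos(2*t)|.
∫[pi/8,5*pi/8] (2*sin(2*t) - 2*cos(2*t)) dt = 2*sqrt(2).

2*sqrt(2)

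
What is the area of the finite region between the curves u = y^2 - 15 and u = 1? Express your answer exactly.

256/3

Both boundary curves give u as a function of y, so integrate with respect to y. Setting them equal: y^2 - 16 = 0, i.e. (y - 4)*(y + 4) = 0, so they meet at y = -4, 4.
For y in [-4, 4], u = y^2 - 15 is on the left; area = ∫[-4,4] (-(y^2 - 16)) dy = 256/3.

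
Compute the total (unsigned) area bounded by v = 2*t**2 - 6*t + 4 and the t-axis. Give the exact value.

The curve meets the t-axis where 2*t**2 - 6*t + 4 = 0, i.e. 2*(t - 2)*(t - 1) = 0, at t = 1, 2.
On [1, 2] the curve lies below the axis; ∫[1,2] (2*t**2 - 6*t + 4) dt = -1/3, giving area 1/3.

1/3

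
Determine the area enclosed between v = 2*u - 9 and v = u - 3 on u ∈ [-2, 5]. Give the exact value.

On [-2, 5], (2*u - 9) - (u - 3) = u - 6 is ≤ 0 throughout, so the area is a single integral of |u - 6|.
∫[-2,5] (u - 6) du = -63/2; the area of that piece is 63/2.

63/2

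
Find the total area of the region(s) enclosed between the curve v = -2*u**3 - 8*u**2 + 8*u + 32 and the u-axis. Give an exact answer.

The curve meets the u-axis where -2*u**3 - 8*u**2 + 8*u + 32 = 0, i.e. -2*(u - 2)*(u + 2)*(u + 4) = 0, at u = -4, -2, 2.
On [-4, -2] the curve lies below the axis; ∫[-4,-2] (-2*u**3 - 8*u**2 + 8*u + 32) du = -40/3, giving area 40/3.
On [-2, 2] the curve lies above the axis; ∫[-2,2] (-2*u**3 - 8*u**2 + 8*u + 32) du = 256/3, giving area 256/3.
Total area = 40/3 + 256/3 = 296/3.

296/3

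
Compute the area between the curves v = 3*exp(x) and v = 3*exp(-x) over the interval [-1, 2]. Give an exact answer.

-12 + 3*exp(-2) + 3*exp(-1) + 3*exp(1) + 3*exp(2)

The difference (3*exp(x)) - (3*exp(-x)) = 3*exp(x) - 3*exp(-x) changes sign at x = 0 inside [-1, 2], so split the integral there.
∫[-1,0] (3*exp(x) - 3*exp(-x)) dx = -3*exp(1) - 3*exp(-1) + 6; the area of that piece is -6 + 3*exp(-1) + 3*exp(1).
∫[0,2] (3*exp(x) - 3*exp(-x)) dx = -6 + 3*exp(-2) + 3*exp(2).
Total area = (-6 + 3*exp(-1) + 3*exp(1)) + (-6 + 3*exp(-2) + 3*exp(2)) = -12 + 3*exp(-2) + 3*exp(-1) + 3*exp(1) + 3*exp(2).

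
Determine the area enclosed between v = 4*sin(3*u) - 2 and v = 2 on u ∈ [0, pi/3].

-8/3 + 4*pi/3

On [0, pi/3], (4*sin(3*u) - 2) - (2) = 4*sin(3*u) - 4 is ≤ 0 throughout, so the area is a single integral of |4*sin(3*u) - 4|.
∫[0,pi/3] (4*sin(3*u) - 4) du = 8/3 - 4*pi/3; the area of that piece is -8/3 + 4*pi/3.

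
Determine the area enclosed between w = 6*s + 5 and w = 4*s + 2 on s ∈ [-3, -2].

2

On [-3, -2], (6*s + 5) - (4*s + 2) = 2*s + 3 is ≤ 0 throughout, so the area is a single integral of |2*s + 3|.
∫[-3,-2] (2*s + 3) ds = -2; the area of that piece is 2.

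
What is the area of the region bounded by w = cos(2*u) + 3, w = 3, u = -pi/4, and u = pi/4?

1

On [-pi/4, pi/4], (cos(2*u) + 3) - (3) = cos(2*u) is ≥ 0 throughout, so the area is a single integral of |cos(2*u)|.
∫[-pi/4,pi/4] (cos(2*u)) du = 1.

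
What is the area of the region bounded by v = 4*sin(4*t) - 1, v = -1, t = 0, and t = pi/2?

4

The difference (4*sin(4*t) - 1) - (-1) = 4*sin(4*t) changes sign at t = pi/4 inside [0, pi/2], so split the integral there.
∫[0,pi/4] (4*sin(4*t)) dt = 2.
∫[pi/4,pi/2] (4*sin(4*t)) dt = -2; the area of that piece is 2.
Total area = 2 + 2 = 4.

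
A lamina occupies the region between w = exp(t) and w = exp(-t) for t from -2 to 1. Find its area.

-4 + exp(-2) + exp(-1) + exp(1) + exp(2)

The difference (exp(t)) - (exp(-t)) = exp(t) - exp(-t) changes sign at t = 0 inside [-2, 1], so split the integral there.
∫[-2,0] (exp(t) - exp(-t)) dt = -exp(2) - exp(-2) + 2; the area of that piece is -2 + exp(-2) + exp(2).
∫[0,1] (exp(t) - exp(-t)) dt = -2 + exp(-1) + exp(1).
Total area = (-2 + exp(-2) + exp(2)) + (-2 + exp(-1) + exp(1)) = -4 + exp(-2) + exp(-1) + exp(1) + exp(2).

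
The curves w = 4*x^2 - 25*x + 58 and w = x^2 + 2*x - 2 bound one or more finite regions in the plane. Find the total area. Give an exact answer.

1/2

Set the curves equal: 4*x^2 - 25*x + 58 = x^2 + 2*x - 2, so 3*x^2 - 27*x + 60 = 0, which factors as 3*(x - 5)*(x - 4) = 0. The curves meet at x = 4, 5.
On [4, 5], w = x^2 + 2*x - 2 is on top; that piece has area ∫[4,5] (-(3*x^2 - 27*x + 60)) dx = 1/2.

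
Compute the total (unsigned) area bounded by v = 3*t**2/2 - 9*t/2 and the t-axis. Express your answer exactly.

27/4

The curve meets the t-axis where 3*t**2/2 - 9*t/2 = 0, i.e. 3*t*(t - 3)/2 = 0, at t = 0, 3.
On [0, 3] the curve lies below the axis; ∫[0,3] (3*t**2/2 - 9*t/2) dt = -27/4, giving area 27/4.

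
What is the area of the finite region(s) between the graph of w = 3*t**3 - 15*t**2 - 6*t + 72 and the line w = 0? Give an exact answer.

The curve meets the t-axis where 3*t**3 - 15*t**2 - 6*t + 72 = 0, i.e. 3*(t - 4)*(t - 3)*(t + 2) = 0, at t = -2, 3, 4.
On [-2, 3] the curve lies above the axis; ∫[-2,3] (3*t**3 - 15*t**2 - 6*t + 72) dt = 875/4, giving area 875/4.
On [3, 4] the curve lies below the axis; ∫[3,4] (3*t**3 - 15*t**2 - 6*t + 72) dt = -11/4, giving area 11/4.
Total area = 875/4 + 11/4 = 443/2.

443/2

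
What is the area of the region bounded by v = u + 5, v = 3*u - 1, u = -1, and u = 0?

7

On [-1, 0], (u + 5) - (3*u - 1) = -2*u + 6 is ≥ 0 throughout, so the area is a single integral of |-2*u + 6|.
∫[-1,0] (-2*u + 6) du = 7.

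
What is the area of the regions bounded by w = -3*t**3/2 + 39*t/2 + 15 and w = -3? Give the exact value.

Set the curves equal: -3*t**3/2 + 39*t/2 + 15 = -3, so -3*t**3/2 + 39*t/2 + 18 = 0, which factors as -3*(t - 4)*(t + 1)*(t + 3)/2 = 0. The curves meet at t = -3, -1, 4.
On [-3, -1], w = -3 is on top; that piece has area ∫[-3,-1] (-(-3*t**3/2 + 39*t/2 + 18)) dt = 12.
On [-1, 4], w = -3*t**3/2 + 39*t/2 + 15 is on top; that piece has area ∫[-1,4] (-3*t**3/2 + 39*t/2 + 18) dt = 1125/8.
Total enclosed area = 12 + 1125/8 = 1221/8.

1221/8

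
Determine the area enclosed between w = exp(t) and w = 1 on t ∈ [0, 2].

On [0, 2], (exp(t)) - (1) = exp(t) - 1 is ≥ 0 throughout, so the area is a single integral of |exp(t) - 1|.
∫[0,2] (exp(t) - 1) dt = -3 + exp(2).

-3 + exp(2)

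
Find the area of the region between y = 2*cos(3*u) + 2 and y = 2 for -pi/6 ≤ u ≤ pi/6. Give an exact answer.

4/3

On [-pi/6, pi/6], (2*cos(3*u) + 2) - (2) = 2*cos(3*u) is ≥ 0 throughout, so the area is a single integral of |2*cos(3*u)|.
∫[-pi/6,pi/6] (2*cos(3*u)) du = 4/3.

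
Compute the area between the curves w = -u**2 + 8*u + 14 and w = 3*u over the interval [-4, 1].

The difference (-u**2 + 8*u + 14) - (3*u) = -u**2 + 5*u + 14 changes sign at u = -2 inside [-4, 1], so split the integral there.
∫[-4,-2] (-u**2 + 5*u + 14) du = -62/3; the area of that piece is 62/3.
∫[-2,1] (-u**2 + 5*u + 14) du = 63/2.
Total area = 62/3 + 63/2 = 313/6.

313/6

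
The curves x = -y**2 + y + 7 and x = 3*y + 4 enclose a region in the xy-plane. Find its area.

32/3

Both boundary curves give x as a function of y, so integrate with respect to y. Setting them equal: -y**2 - 2*y + 3 = 0, i.e. -(y - 1)*(y + 3) = 0, so they meet at y = -3, 1.
For y in [-3, 1], x = -y**2 + y + 7 is on the right; area = ∫[-3,1] (-y**2 - 2*y + 3) dy = 32/3.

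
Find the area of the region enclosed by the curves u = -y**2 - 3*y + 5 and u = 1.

125/6

Both boundary curves give u as a function of y, so integrate with respect to y. Setting them equal: -y**2 - 3*y + 4 = 0, i.e. -(y - 1)*(y + 4) = 0, so they meet at y = -4, 1.
For y in [-4, 1], u = -y**2 - 3*y + 5 is on the right; area = ∫[-4,1] (-y**2 - 3*y + 4) dy = 125/6.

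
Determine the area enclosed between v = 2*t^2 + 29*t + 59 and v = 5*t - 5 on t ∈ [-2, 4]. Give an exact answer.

On [-2, 4], (2*t^2 + 29*t + 59) - (5*t - 5) = 2*t^2 + 24*t + 64 is ≥ 0 throughout, so the area is a single integral of |2*t^2 + 24*t + 64|.
∫[-2,4] (2*t^2 + 24*t + 64) dt = 576.

576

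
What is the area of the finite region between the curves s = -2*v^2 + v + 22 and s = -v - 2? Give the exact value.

Both boundary curves give s as a function of v, so integrate with respect to v. Setting them equal: -2*v^2 + 2*v + 24 = 0, i.e. -2*(v - 4)*(v + 3) = 0, so they meet at v = -3, 4.
For v in [-3, 4], s = -2*v^2 + v + 22 is on the right; area = ∫[-3,4] (-2*v^2 + 2*v + 24) dv = 343/3.

343/3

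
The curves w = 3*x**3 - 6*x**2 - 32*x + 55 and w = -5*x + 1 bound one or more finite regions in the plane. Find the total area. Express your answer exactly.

443/2

Set the curves equal: 3*x**3 - 6*x**2 - 32*x + 55 = -5*x + 1, so 3*x**3 - 6*x**2 - 27*x + 54 = 0, which factors as 3*(x - 3)*(x - 2)*(x + 3) = 0. The curves meet at x = -3, 2, 3.
On [-3, 2], w = 3*x**3 - 6*x**2 - 32*x + 55 is on top; that piece has area ∫[-3,2] (3*x**3 - 6*x**2 - 27*x + 54) dx = 875/4.
On [2, 3], w = -5*x + 1 is on top; that piece has area ∫[2,3] (-(3*x**3 - 6*x**2 - 27*x + 54)) dx = 11/4.
Total enclosed area = 875/4 + 11/4 = 443/2.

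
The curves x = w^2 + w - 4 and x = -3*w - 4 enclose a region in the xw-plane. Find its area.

Both boundary curves give x as a function of w, so integrate with respect to w. Setting them equal: w^2 + 4*w = 0, i.e. w*(w + 4) = 0, so they meet at w = -4, 0.
For w in [-4, 0], x = w^2 + w - 4 is on the left; area = ∫[-4,0] (-(w^2 + 4*w)) dw = 32/3.

32/3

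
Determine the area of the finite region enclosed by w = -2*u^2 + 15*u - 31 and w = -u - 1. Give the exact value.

Set the curves equal: -2*u^2 + 15*u - 31 = -u - 1, so -2*u^2 + 16*u - 30 = 0, which factors as -2*(u - 5)*(u - 3) = 0. The curves meet at u = 3, 5.
On [3, 5], w = -2*u^2 + 15*u - 31 is on top; that piece has area ∫[3,5] (-2*u^2 + 16*u - 30) du = 8/3.

8/3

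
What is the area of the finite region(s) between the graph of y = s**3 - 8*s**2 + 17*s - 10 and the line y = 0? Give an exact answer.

71/6

The curve meets the s-axis where s**3 - 8*s**2 + 17*s - 10 = 0, i.e. (s - 5)*(s - 2)*(s - 1) = 0, at s = 1, 2, 5.
On [1, 2] the curve lies above the axis; ∫[1,2] (s**3 - 8*s**2 + 17*s - 10) ds = 7/12, giving area 7/12.
On [2, 5] the curve lies below the axis; ∫[2,5] (s**3 - 8*s**2 + 17*s - 10) ds = -45/4, giving area 45/4.
Total area = 7/12 + 45/4 = 71/6.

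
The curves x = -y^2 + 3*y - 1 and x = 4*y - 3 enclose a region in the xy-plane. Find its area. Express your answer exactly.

Both boundary curves give x as a function of y, so integrate with respect to y. Setting them equal: -y^2 - y + 2 = 0, i.e. -(y - 1)*(y + 2) = 0, so they meet at y = -2, 1.
For y in [-2, 1], x = -y^2 + 3*y - 1 is on the right; area = ∫[-2,1] (-y^2 - y + 2) dy = 9/2.

9/2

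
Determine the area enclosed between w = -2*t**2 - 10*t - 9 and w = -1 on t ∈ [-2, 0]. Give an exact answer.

6

The difference (-2*t**2 - 10*t - 9) - (-1) = -2*t**2 - 10*t - 8 changes sign at t = -1 inside [-2, 0], so split the integral there.
∫[-2,-1] (-2*t**2 - 10*t - 8) dt = 7/3.
∫[-1,0] (-2*t**2 - 10*t - 8) dt = -11/3; the area of that piece is 11/3.
Total area = 7/3 + 11/3 = 6.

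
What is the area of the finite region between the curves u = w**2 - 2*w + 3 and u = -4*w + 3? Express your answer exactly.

4/3

Both boundary curves give u as a function of w, so integrate with respect to w. Setting them equal: w**2 + 2*w = 0, i.e. w*(w + 2) = 0, so they meet at w = -2, 0.
For w in [-2, 0], u = w**2 - 2*w + 3 is on the left; area = ∫[-2,0] (-(w**2 + 2*w)) dw = 4/3.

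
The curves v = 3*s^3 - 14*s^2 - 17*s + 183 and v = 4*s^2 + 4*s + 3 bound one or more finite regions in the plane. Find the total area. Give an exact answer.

1551/2

Set the curves equal: 3*s^3 - 14*s^2 - 17*s + 183 = 4*s^2 + 4*s + 3, so 3*s^3 - 18*s^2 - 21*s + 180 = 0, which factors as 3*(s - 5)*(s - 4)*(s + 3) = 0. The curves meet at s = -3, 4, 5.
On [-3, 4], v = 3*s^3 - 14*s^2 - 17*s + 183 is on top; that piece has area ∫[-3,4] (3*s^3 - 18*s^2 - 21*s + 180) ds = 3087/4.
On [4, 5], v = 4*s^2 + 4*s + 3 is on top; that piece has area ∫[4,5] (-(3*s^3 - 18*s^2 - 21*s + 180)) ds = 15/4.
Total enclosed area = 3087/4 + 15/4 = 1551/2.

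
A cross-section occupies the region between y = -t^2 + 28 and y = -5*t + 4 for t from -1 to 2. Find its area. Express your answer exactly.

On [-1, 2], (-t^2 + 28) - (-5*t + 4) = -t^2 + 5*t + 24 is ≥ 0 throughout, so the area is a single integral of |-t^2 + 5*t + 24|.
∫[-1,2] (-t^2 + 5*t + 24) dt = 153/2.

153/2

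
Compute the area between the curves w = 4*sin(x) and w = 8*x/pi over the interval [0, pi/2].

On [0, pi/2], (4*sin(x)) - (8*x/pi) = -8*x/pi + 4*sin(x) is ≥ 0 throughout, so the area is a single integral of |-8*x/pi + 4*sin(x)|.
∫[0,pi/2] (-8*x/pi + 4*sin(x)) dx = 4 - pi.

4 - pi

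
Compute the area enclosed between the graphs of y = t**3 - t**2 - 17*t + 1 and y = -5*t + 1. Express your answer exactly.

937/12

Set the curves equal: t**3 - t**2 - 17*t + 1 = -5*t + 1, so t**3 - t**2 - 12*t = 0, which factors as t*(t - 4)*(t + 3) = 0. The curves meet at t = -3, 0, 4.
On [-3, 0], y = t**3 - t**2 - 17*t + 1 is on top; that piece has area ∫[-3,0] (t**3 - t**2 - 12*t) dt = 99/4.
On [0, 4], y = -5*t + 1 is on top; that piece has area ∫[0,4] (-(t**3 - t**2 - 12*t)) dt = 160/3.
Total enclosed area = 99/4 + 160/3 = 937/12.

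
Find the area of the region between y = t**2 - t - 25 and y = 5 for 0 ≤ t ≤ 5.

725/6

On [0, 5], (t**2 - t - 25) - (5) = t**2 - t - 30 is ≤ 0 throughout, so the area is a single integral of |t**2 - t - 30|.
∫[0,5] (t**2 - t - 30) dt = -725/6; the area of that piece is 725/6.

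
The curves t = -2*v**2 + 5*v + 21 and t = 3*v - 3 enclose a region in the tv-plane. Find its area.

Both boundary curves give t as a function of v, so integrate with respect to v. Setting them equal: -2*v**2 + 2*v + 24 = 0, i.e. -2*(v - 4)*(v + 3) = 0, so they meet at v = -3, 4.
For v in [-3, 4], t = -2*v**2 + 5*v + 21 is on the right; area = ∫[-3,4] (-2*v**2 + 2*v + 24) dv = 343/3.

343/3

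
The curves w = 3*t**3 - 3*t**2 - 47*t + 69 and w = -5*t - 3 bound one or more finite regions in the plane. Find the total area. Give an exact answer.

1741/4

Set the curves equal: 3*t**3 - 3*t**2 - 47*t + 69 = -5*t - 3, so 3*t**3 - 3*t**2 - 42*t + 72 = 0, which factors as 3*(t - 3)*(t - 2)*(t + 4) = 0. The curves meet at t = -4, 2, 3.
On [-4, 2], w = 3*t**3 - 3*t**2 - 47*t + 69 is on top; that piece has area ∫[-4,2] (3*t**3 - 3*t**2 - 42*t + 72) dt = 432.
On [2, 3], w = -5*t - 3 is on top; that piece has area ∫[2,3] (-(3*t**3 - 3*t**2 - 42*t + 72)) dt = 13/4.
Total enclosed area = 432 + 13/4 = 1741/4.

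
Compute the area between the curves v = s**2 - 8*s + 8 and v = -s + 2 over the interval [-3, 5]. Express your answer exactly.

The difference (s**2 - 8*s + 8) - (-s + 2) = s**2 - 7*s + 6 changes sign at s = 1 inside [-3, 5], so split the integral there.
∫[-3,1] (s**2 - 7*s + 6) ds = 184/3.
∫[1,5] (s**2 - 7*s + 6) ds = -56/3; the area of that piece is 56/3.
Total area = 184/3 + 56/3 = 80.

80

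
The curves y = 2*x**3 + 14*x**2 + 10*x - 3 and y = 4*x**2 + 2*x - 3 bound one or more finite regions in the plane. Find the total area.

Set the curves equal: 2*x**3 + 14*x**2 + 10*x - 3 = 4*x**2 + 2*x - 3, so 2*x**3 + 10*x**2 + 8*x = 0, which factors as 2*x*(x + 1)*(x + 4) = 0. The curves meet at x = -4, -1, 0.
On [-4, -1], y = 2*x**3 + 14*x**2 + 10*x - 3 is on top; that piece has area ∫[-4,-1] (2*x**3 + 10*x**2 + 8*x) dx = 45/2.
On [-1, 0], y = 4*x**2 + 2*x - 3 is on top; that piece has area ∫[-1,0] (-(2*x**3 + 10*x**2 + 8*x)) dx = 7/6.
Total enclosed area = 45/2 + 7/6 = 71/3.

71/3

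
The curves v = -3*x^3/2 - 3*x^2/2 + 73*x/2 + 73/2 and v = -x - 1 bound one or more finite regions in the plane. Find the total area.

506

Set the curves equal: -3*x^3/2 - 3*x^2/2 + 73*x/2 + 73/2 = -x - 1, so -3*x^3/2 - 3*x^2/2 + 75*x/2 + 75/2 = 0, which factors as -3*(x - 5)*(x + 1)*(x + 5)/2 = 0. The curves meet at x = -5, -1, 5.
On [-5, -1], v = -x - 1 is on top; that piece has area ∫[-5,-1] (-(-3*x^3/2 - 3*x^2/2 + 75*x/2 + 75/2)) dx = 128.
On [-1, 5], v = -3*x^3/2 - 3*x^2/2 + 73*x/2 + 73/2 is on top; that piece has area ∫[-1,5] (-3*x^3/2 - 3*x^2/2 + 75*x/2 + 75/2) dx = 378.
Total enclosed area = 128 + 378 = 506.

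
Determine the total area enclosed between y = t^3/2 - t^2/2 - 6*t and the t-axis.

937/24

The curve meets the t-axis where t^3/2 - t^2/2 - 6*t = 0, i.e. t*(t - 4)*(t + 3)/2 = 0, at t = -3, 0, 4.
On [-3, 0] the curve lies above the axis; ∫[-3,0] (t^3/2 - t^2/2 - 6*t) dt = 99/8, giving area 99/8.
On [0, 4] the curve lies below the axis; ∫[0,4] (t^3/2 - t^2/2 - 6*t) dt = -80/3, giving area 80/3.
Total area = 99/8 + 80/3 = 937/24.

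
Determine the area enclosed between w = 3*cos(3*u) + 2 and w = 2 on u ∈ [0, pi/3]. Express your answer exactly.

The difference (3*cos(3*u) + 2) - (2) = 3*cos(3*u) changes sign at u = pi/6 inside [0, pi/3], so split the integral there.
∫[0,pi/6] (3*cos(3*u)) du = 1.
∫[pi/6,pi/3] (3*cos(3*u)) du = -1; the area of that piece is 1.
Total area = 1 + 1 = 2.

2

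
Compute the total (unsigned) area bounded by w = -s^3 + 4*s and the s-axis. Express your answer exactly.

The curve meets the s-axis where -s^3 + 4*s = 0, i.e. -s*(s - 2)*(s + 2) = 0, at s = -2, 0, 2.
On [-2, 0] the curve lies below the axis; ∫[-2,0] (-s^3 + 4*s) ds = -4, giving area 4.
On [0, 2] the curve lies above the axis; ∫[0,2] (-s^3 + 4*s) ds = 4, giving area 4.
Total area = 4 + 4 = 8.

8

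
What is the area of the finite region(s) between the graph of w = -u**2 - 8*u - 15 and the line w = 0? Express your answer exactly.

4/3

The curve meets the u-axis where -u**2 - 8*u - 15 = 0, i.e. -(u + 3)*(u + 5) = 0, at u = -5, -3.
On [-5, -3] the curve lies above the axis; ∫[-5,-3] (-u**2 - 8*u - 15) du = 4/3, giving area 4/3.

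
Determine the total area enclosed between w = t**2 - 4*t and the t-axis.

32/3

The curve meets the t-axis where t**2 - 4*t = 0, i.e. t*(t - 4) = 0, at t = 0, 4.
On [0, 4] the curve lies below the axis; ∫[0,4] (t**2 - 4*t) dt = -32/3, giving area 32/3.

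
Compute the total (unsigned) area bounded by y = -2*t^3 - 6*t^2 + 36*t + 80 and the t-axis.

999/2

The curve meets the t-axis where -2*t^3 - 6*t^2 + 36*t + 80 = 0, i.e. -2*(t - 4)*(t + 2)*(t + 5) = 0, at t = -5, -2, 4.
On [-5, -2] the curve lies below the axis; ∫[-5,-2] (-2*t^3 - 6*t^2 + 36*t + 80) dt = -135/2, giving area 135/2.
On [-2, 4] the curve lies above the axis; ∫[-2,4] (-2*t^3 - 6*t^2 + 36*t + 80) dt = 432, giving area 432.
Total area = 135/2 + 432 = 999/2.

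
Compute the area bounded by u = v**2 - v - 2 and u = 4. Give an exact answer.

125/6

Both boundary curves give u as a function of v, so integrate with respect to v. Setting them equal: v**2 - v - 6 = 0, i.e. (v - 3)*(v + 2) = 0, so they meet at v = -2, 3.
For v in [-2, 3], u = v**2 - v - 2 is on the left; area = ∫[-2,3] (-(v**2 - v - 6)) dv = 125/6.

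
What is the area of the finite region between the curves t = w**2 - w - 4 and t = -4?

1/6

Both boundary curves give t as a function of w, so integrate with respect to w. Setting them equal: w**2 - w = 0, i.e. w*(w - 1) = 0, so they meet at w = 0, 1.
For w in [0, 1], t = w**2 - w - 4 is on the left; area = ∫[0,1] (-(w**2 - w)) dw = 1/6.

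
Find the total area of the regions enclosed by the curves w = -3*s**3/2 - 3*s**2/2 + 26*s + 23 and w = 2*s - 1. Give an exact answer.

863/4

Set the curves equal: -3*s**3/2 - 3*s**2/2 + 26*s + 23 = 2*s - 1, so -3*s**3/2 - 3*s**2/2 + 24*s + 24 = 0, which factors as -3*(s - 4)*(s + 1)*(s + 4)/2 = 0. The curves meet at s = -4, -1, 4.
On [-4, -1], w = 2*s - 1 is on top; that piece has area ∫[-4,-1] (-(-3*s**3/2 - 3*s**2/2 + 24*s + 24)) ds = 351/8.
On [-1, 4], w = -3*s**3/2 - 3*s**2/2 + 26*s + 23 is on top; that piece has area ∫[-1,4] (-3*s**3/2 - 3*s**2/2 + 24*s + 24) ds = 1375/8.
Total enclosed area = 351/8 + 1375/8 = 863/4.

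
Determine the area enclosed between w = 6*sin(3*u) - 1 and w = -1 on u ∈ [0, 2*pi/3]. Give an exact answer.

8

The difference (6*sin(3*u) - 1) - (-1) = 6*sin(3*u) changes sign at u = pi/3 inside [0, 2*pi/3], so split the integral there.
∫[0,pi/3] (6*sin(3*u)) du = 4.
∫[pi/3,2*pi/3] (6*sin(3*u)) du = -4; the area of that piece is 4.
Total area = 4 + 4 = 8.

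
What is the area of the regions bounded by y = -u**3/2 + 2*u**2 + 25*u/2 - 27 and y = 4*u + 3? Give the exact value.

3901/24

Set the curves equal: -u**3/2 + 2*u**2 + 25*u/2 - 27 = 4*u + 3, so -u**3/2 + 2*u**2 + 17*u/2 - 30 = 0, which factors as -(u - 5)*(u - 3)*(u + 4)/2 = 0. The curves meet at u = -4, 3, 5.
On [-4, 3], y = 4*u + 3 is on top; that piece has area ∫[-4,3] (-(-u**3/2 + 2*u**2 + 17*u/2 - 30)) du = 3773/24.
On [3, 5], y = -u**3/2 + 2*u**2 + 25*u/2 - 27 is on top; that piece has area ∫[3,5] (-u**3/2 + 2*u**2 + 17*u/2 - 30) du = 16/3.
Total enclosed area = 3773/24 + 16/3 = 3901/24.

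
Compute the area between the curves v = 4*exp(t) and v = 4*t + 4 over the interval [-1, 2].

On [-1, 2], (4*exp(t)) - (4*t + 4) = -4*t + 4*exp(t) - 4 is ≥ 0 throughout, so the area is a single integral of |-4*t + 4*exp(t) - 4|.
∫[-1,2] (-4*t + 4*exp(t) - 4) dt = -18 - 4*exp(-1) + 4*exp(2).

-18 - 4*exp(-1) + 4*exp(2)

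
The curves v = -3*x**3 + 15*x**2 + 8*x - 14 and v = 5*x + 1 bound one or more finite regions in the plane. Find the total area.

Set the curves equal: -3*x**3 + 15*x**2 + 8*x - 14 = 5*x + 1, so -3*x**3 + 15*x**2 + 3*x - 15 = 0, which factors as -3*(x - 5)*(x - 1)*(x + 1) = 0. The curves meet at x = -1, 1, 5.
On [-1, 1], v = 5*x + 1 is on top; that piece has area ∫[-1,1] (-(-3*x**3 + 15*x**2 + 3*x - 15)) dx = 20.
On [1, 5], v = -3*x**3 + 15*x**2 + 8*x - 14 is on top; that piece has area ∫[1,5] (-3*x**3 + 15*x**2 + 3*x - 15) dx = 128.
Total enclosed area = 20 + 128 = 148.

148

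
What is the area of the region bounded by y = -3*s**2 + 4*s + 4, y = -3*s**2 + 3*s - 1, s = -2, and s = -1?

On [-2, -1], (-3*s**2 + 4*s + 4) - (-3*s**2 + 3*s - 1) = s + 5 is ≥ 0 throughout, so the area is a single integral of |s + 5|.
∫[-2,-1] (s + 5) ds = 7/2.

7/2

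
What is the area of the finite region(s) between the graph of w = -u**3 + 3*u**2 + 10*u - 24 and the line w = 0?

The curve meets the u-axis where -u**3 + 3*u**2 + 10*u - 24 = 0, i.e. -(u - 4)*(u - 2)*(u + 3) = 0, at u = -3, 2, 4.
On [-3, 2] the curve lies below the axis; ∫[-3,2] (-u**3 + 3*u**2 + 10*u - 24) du = -375/4, giving area 375/4.
On [2, 4] the curve lies above the axis; ∫[2,4] (-u**3 + 3*u**2 + 10*u - 24) du = 8, giving area 8.
Total area = 375/4 + 8 = 407/4.

407/4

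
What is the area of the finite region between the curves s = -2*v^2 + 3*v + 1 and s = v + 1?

1/3

Both boundary curves give s as a function of v, so integrate with respect to v. Setting them equal: -2*v^2 + 2*v = 0, i.e. -2*v*(v - 1) = 0, so they meet at v = 0, 1.
For v in [0, 1], s = -2*v^2 + 3*v + 1 is on the right; area = ∫[0,1] (-2*v^2 + 2*v) dv = 1/3.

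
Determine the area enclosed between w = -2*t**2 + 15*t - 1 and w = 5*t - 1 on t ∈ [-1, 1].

10

The difference (-2*t**2 + 15*t - 1) - (5*t - 1) = -2*t**2 + 10*t changes sign at t = 0 inside [-1, 1], so split the integral there.
∫[-1,0] (-2*t**2 + 10*t) dt = -17/3; the area of that piece is 17/3.
∫[0,1] (-2*t**2 + 10*t) dt = 13/3.
Total area = 17/3 + 13/3 = 10.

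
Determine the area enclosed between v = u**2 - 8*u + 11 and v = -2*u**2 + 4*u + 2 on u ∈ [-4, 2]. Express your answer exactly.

The difference (u**2 - 8*u + 11) - (-2*u**2 + 4*u + 2) = 3*u**2 - 12*u + 9 changes sign at u = 1 inside [-4, 2], so split the integral there.
∫[-4,1] (3*u**2 - 12*u + 9) du = 200.
∫[1,2] (3*u**2 - 12*u + 9) du = -2; the area of that piece is 2.
Total area = 200 + 2 = 202.

202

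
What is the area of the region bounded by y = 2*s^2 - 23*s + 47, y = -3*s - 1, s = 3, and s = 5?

4

The difference (2*s^2 - 23*s + 47) - (-3*s - 1) = 2*s^2 - 20*s + 48 changes sign at s = 4 inside [3, 5], so split the integral there.
∫[3,4] (2*s^2 - 20*s + 48) ds = 8/3.
∫[4,5] (2*s^2 - 20*s + 48) ds = -4/3; the area of that piece is 4/3.
Total area = 8/3 + 4/3 = 4.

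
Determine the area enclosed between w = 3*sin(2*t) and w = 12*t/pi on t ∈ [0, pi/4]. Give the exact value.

On [0, pi/4], (3*sin(2*t)) - (12*t/pi) = -12*t/pi + 3*sin(2*t) is ≥ 0 throughout, so the area is a single integral of |-12*t/pi + 3*sin(2*t)|.
∫[0,pi/4] (-12*t/pi + 3*sin(2*t)) dt = 3/2 - 3*pi/8.

3/2 - 3*pi/8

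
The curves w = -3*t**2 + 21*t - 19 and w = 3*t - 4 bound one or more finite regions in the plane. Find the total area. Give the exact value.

Set the curves equal: -3*t**2 + 21*t - 19 = 3*t - 4, so -3*t**2 + 18*t - 15 = 0, which factors as -3*(t - 5)*(t - 1) = 0. The curves meet at t = 1, 5.
On [1, 5], w = -3*t**2 + 21*t - 19 is on top; that piece has area ∫[1,5] (-3*t**2 + 18*t - 15) dt = 32.

32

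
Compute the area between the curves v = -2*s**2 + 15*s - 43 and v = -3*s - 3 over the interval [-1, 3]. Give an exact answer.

320/3

On [-1, 3], (-2*s**2 + 15*s - 43) - (-3*s - 3) = -2*s**2 + 18*s - 40 is ≤ 0 throughout, so the area is a single integral of |-2*s**2 + 18*s - 40|.
∫[-1,3] (-2*s**2 + 18*s - 40) ds = -320/3; the area of that piece is 320/3.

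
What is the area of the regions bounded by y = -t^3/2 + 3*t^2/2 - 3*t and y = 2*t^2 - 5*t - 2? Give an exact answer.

Set the curves equal: -t^3/2 + 3*t^2/2 - 3*t = 2*t^2 - 5*t - 2, so -t^3/2 - t^2/2 + 2*t + 2 = 0, which factors as -(t - 2)*(t + 1)*(t + 2)/2 = 0. The curves meet at t = -2, -1, 2.
On [-2, -1], y = 2*t^2 - 5*t - 2 is on top; that piece has area ∫[-2,-1] (-(-t^3/2 - t^2/2 + 2*t + 2)) dt = 7/24.
On [-1, 2], y = -t^3/2 + 3*t^2/2 - 3*t is on top; that piece has area ∫[-1,2] (-t^3/2 - t^2/2 + 2*t + 2) dt = 45/8.
Total enclosed area = 7/24 + 45/8 = 71/12.

71/12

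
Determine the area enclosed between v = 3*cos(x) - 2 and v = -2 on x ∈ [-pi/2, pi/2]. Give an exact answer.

6

On [-pi/2, pi/2], (3*cos(x) - 2) - (-2) = 3*cos(x) is ≥ 0 throughout, so the area is a single integral of |3*cos(x)|.
∫[-pi/2,pi/2] (3*cos(x)) dx = 6.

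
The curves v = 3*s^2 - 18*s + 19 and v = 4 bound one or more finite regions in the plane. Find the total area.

Set the curves equal: 3*s^2 - 18*s + 19 = 4, so 3*s^2 - 18*s + 15 = 0, which factors as 3*(s - 5)*(s - 1) = 0. The curves meet at s = 1, 5.
On [1, 5], v = 4 is on top; that piece has area ∫[1,5] (-(3*s^2 - 18*s + 15)) ds = 32.

32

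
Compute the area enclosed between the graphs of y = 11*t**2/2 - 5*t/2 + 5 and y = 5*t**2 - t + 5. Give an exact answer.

Set the curves equal: 11*t**2/2 - 5*t/2 + 5 = 5*t**2 - t + 5, so t**2/2 - 3*t/2 = 0, which factors as t*(t - 3)/2 = 0. The curves meet at t = 0, 3.
On [0, 3], y = 5*t**2 - t + 5 is on top; that piece has area ∫[0,3] (-(t**2/2 - 3*t/2)) dt = 9/4.

9/4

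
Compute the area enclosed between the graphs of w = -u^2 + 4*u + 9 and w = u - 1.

343/6

Set the curves equal: -u^2 + 4*u + 9 = u - 1, so -u^2 + 3*u + 10 = 0, which factors as -(u - 5)*(u + 2) = 0. The curves meet at u = -2, 5.
On [-2, 5], w = -u^2 + 4*u + 9 is on top; that piece has area ∫[-2,5] (-u^2 + 3*u + 10) du = 343/6.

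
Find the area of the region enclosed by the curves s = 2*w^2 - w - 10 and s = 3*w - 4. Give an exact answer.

Both boundary curves give s as a function of w, so integrate with respect to w. Setting them equal: 2*w^2 - 4*w - 6 = 0, i.e. 2*(w - 3)*(w + 1) = 0, so they meet at w = -1, 3.
For w in [-1, 3], s = 2*w^2 - w - 10 is on the left; area = ∫[-1,3] (-(2*w^2 - 4*w - 6)) dw = 64/3.

64/3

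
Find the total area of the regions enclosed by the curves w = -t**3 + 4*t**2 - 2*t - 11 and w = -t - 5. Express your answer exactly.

71/6

Set the curves equal: -t**3 + 4*t**2 - 2*t - 11 = -t - 5, so -t**3 + 4*t**2 - t - 6 = 0, which factors as -(t - 3)*(t - 2)*(t + 1) = 0. The curves meet at t = -1, 2, 3.
On [-1, 2], w = -t - 5 is on top; that piece has area ∫[-1,2] (-(-t**3 + 4*t**2 - t - 6)) dt = 45/4.
On [2, 3], w = -t**3 + 4*t**2 - 2*t - 11 is on top; that piece has area ∫[2,3] (-t**3 + 4*t**2 - t - 6) dt = 7/12.
Total enclosed area = 45/4 + 7/12 = 71/6.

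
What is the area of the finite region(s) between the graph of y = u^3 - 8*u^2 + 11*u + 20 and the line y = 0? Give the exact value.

443/6

The curve meets the u-axis where u^3 - 8*u^2 + 11*u + 20 = 0, i.e. (u - 5)*(u - 4)*(u + 1) = 0, at u = -1, 4, 5.
On [-1, 4] the curve lies above the axis; ∫[-1,4] (u^3 - 8*u^2 + 11*u + 20) du = 875/12, giving area 875/12.
On [4, 5] the curve lies below the axis; ∫[4,5] (u^3 - 8*u^2 + 11*u + 20) du = -11/12, giving area 11/12.
Total area = 875/12 + 11/12 = 443/6.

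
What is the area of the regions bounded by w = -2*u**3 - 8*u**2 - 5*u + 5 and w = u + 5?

37/6

Set the curves equal: -2*u**3 - 8*u**2 - 5*u + 5 = u + 5, so -2*u**3 - 8*u**2 - 6*u = 0, which factors as -2*u*(u + 1)*(u + 3) = 0. The curves meet at u = -3, -1, 0.
On [-3, -1], w = u + 5 is on top; that piece has area ∫[-3,-1] (-(-2*u**3 - 8*u**2 - 6*u)) du = 16/3.
On [-1, 0], w = -2*u**3 - 8*u**2 - 5*u + 5 is on top; that piece has area ∫[-1,0] (-2*u**3 - 8*u**2 - 6*u) du = 5/6.
Total enclosed area = 16/3 + 5/6 = 37/6.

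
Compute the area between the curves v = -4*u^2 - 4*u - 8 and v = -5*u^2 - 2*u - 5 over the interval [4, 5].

On [4, 5], (-4*u^2 - 4*u - 8) - (-5*u^2 - 2*u - 5) = u^2 - 2*u - 3 is ≥ 0 throughout, so the area is a single integral of |u^2 - 2*u - 3|.
∫[4,5] (u^2 - 2*u - 3) du = 25/3.

25/3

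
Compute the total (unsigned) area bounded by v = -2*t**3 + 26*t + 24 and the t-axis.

The curve meets the t-axis where -2*t**3 + 26*t + 24 = 0, i.e. -2*(t - 4)*(t + 1)*(t + 3) = 0, at t = -3, -1, 4.
On [-3, -1] the curve lies below the axis; ∫[-3,-1] (-2*t**3 + 26*t + 24) dt = -16, giving area 16.
On [-1, 4] the curve lies above the axis; ∫[-1,4] (-2*t**3 + 26*t + 24) dt = 375/2, giving area 375/2.
Total area = 16 + 375/2 = 407/2.

407/2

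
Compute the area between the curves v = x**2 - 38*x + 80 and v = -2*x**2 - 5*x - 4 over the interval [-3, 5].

The difference (x**2 - 38*x + 80) - (-2*x**2 - 5*x - 4) = 3*x**2 - 33*x + 84 changes sign at x = 4 inside [-3, 5], so split the integral there.
∫[-3,4] (3*x**2 - 33*x + 84) dx = 1127/2.
∫[4,5] (3*x**2 - 33*x + 84) dx = -7/2; the area of that piece is 7/2.
Total area = 1127/2 + 7/2 = 567.

567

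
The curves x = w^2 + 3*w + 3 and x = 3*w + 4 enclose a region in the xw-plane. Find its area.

4/3

Both boundary curves give x as a function of w, so integrate with respect to w. Setting them equal: w^2 - 1 = 0, i.e. (w - 1)*(w + 1) = 0, so they meet at w = -1, 1.
For w in [-1, 1], x = w^2 + 3*w + 3 is on the left; area = ∫[-1,1] (-(w^2 - 1)) dw = 4/3.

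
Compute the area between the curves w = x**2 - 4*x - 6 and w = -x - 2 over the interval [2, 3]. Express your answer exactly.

On [2, 3], (x**2 - 4*x - 6) - (-x - 2) = x**2 - 3*x - 4 is ≤ 0 throughout, so the area is a single integral of |x**2 - 3*x - 4|.
∫[2,3] (x**2 - 3*x - 4) dx = -31/6; the area of that piece is 31/6.

31/6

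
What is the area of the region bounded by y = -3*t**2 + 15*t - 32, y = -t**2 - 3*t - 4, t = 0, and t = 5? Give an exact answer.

157/3

The difference (-3*t**2 + 15*t - 32) - (-t**2 - 3*t - 4) = -2*t**2 + 18*t - 28 changes sign at t = 2 inside [0, 5], so split the integral there.
∫[0,2] (-2*t**2 + 18*t - 28) dt = -76/3; the area of that piece is 76/3.
∫[2,5] (-2*t**2 + 18*t - 28) dt = 27.
Total area = 76/3 + 27 = 157/3.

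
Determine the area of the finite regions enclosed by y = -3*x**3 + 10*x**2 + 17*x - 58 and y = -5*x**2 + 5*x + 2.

937/4

Set the curves equal: -3*x**3 + 10*x**2 + 17*x - 58 = -5*x**2 + 5*x + 2, so -3*x**3 + 15*x**2 + 12*x - 60 = 0, which factors as -3*(x - 5)*(x - 2)*(x + 2) = 0. The curves meet at x = -2, 2, 5.
On [-2, 2], y = -5*x**2 + 5*x + 2 is on top; that piece has area ∫[-2,2] (-(-3*x**3 + 15*x**2 + 12*x - 60)) dx = 160.
On [2, 5], y = -3*x**3 + 10*x**2 + 17*x - 58 is on top; that piece has area ∫[2,5] (-3*x**3 + 15*x**2 + 12*x - 60) dx = 297/4.
Total enclosed area = 160 + 297/4 = 937/4.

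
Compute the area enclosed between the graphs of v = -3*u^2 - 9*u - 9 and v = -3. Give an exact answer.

Set the curves equal: -3*u^2 - 9*u - 9 = -3, so -3*u^2 - 9*u - 6 = 0, which factors as -3*(u + 1)*(u + 2) = 0. The curves meet at u = -2, -1.
On [-2, -1], v = -3*u^2 - 9*u - 9 is on top; that piece has area ∫[-2,-1] (-3*u^2 - 9*u - 6) du = 1/2.

1/2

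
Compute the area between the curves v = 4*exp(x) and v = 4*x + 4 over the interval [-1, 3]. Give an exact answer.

-32 - 4*exp(-1) + 4*exp(3)

On [-1, 3], (4*exp(x)) - (4*x + 4) = -4*x + 4*exp(x) - 4 is ≥ 0 throughout, so the area is a single integral of |-4*x + 4*exp(x) - 4|.
∫[-1,3] (-4*x + 4*exp(x) - 4) dx = -32 - 4*exp(-1) + 4*exp(3).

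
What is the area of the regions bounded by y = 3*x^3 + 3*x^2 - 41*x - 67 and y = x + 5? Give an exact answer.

Set the curves equal: 3*x^3 + 3*x^2 - 41*x - 67 = x + 5, so 3*x^3 + 3*x^2 - 42*x - 72 = 0, which factors as 3*(x - 4)*(x + 2)*(x + 3) = 0. The curves meet at x = -3, -2, 4.
On [-3, -2], y = 3*x^3 + 3*x^2 - 41*x - 67 is on top; that piece has area ∫[-3,-2] (3*x^3 + 3*x^2 - 42*x - 72) dx = 13/4.
On [-2, 4], y = x + 5 is on top; that piece has area ∫[-2,4] (-(3*x^3 + 3*x^2 - 42*x - 72)) dx = 432.
Total enclosed area = 13/4 + 432 = 1741/4.

1741/4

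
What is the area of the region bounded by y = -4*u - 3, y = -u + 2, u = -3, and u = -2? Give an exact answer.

On [-3, -2], (-4*u - 3) - (-u + 2) = -3*u - 5 is ≥ 0 throughout, so the area is a single integral of |-3*u - 5|.
∫[-3,-2] (-3*u - 5) du = 5/2.

5/2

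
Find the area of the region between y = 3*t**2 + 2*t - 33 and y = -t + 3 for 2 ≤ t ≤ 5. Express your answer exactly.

The difference (3*t**2 + 2*t - 33) - (-t + 3) = 3*t**2 + 3*t - 36 changes sign at t = 3 inside [2, 5], so split the integral there.
∫[2,3] (3*t**2 + 3*t - 36) dt = -19/2; the area of that piece is 19/2.
∫[3,5] (3*t**2 + 3*t - 36) dt = 50.
Total area = 19/2 + 50 = 119/2.

119/2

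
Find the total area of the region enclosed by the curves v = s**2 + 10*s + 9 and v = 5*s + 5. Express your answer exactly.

Set the curves equal: s**2 + 10*s + 9 = 5*s + 5, so s**2 + 5*s + 4 = 0, which factors as (s + 1)*(s + 4) = 0. The curves meet at s = -4, -1.
On [-4, -1], v = 5*s + 5 is on top; that piece has area ∫[-4,-1] (-(s**2 + 5*s + 4)) ds = 9/2.

9/2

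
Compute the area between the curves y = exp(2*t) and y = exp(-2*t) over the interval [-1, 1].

-2 + exp(-2) + exp(2)

The difference (exp(2*t)) - (exp(-2*t)) = exp(2*t) - exp(-2*t) changes sign at t = 0 inside [-1, 1], so split the integral there.
∫[-1,0] (exp(2*t) - exp(-2*t)) dt = -exp(2)/2 - exp(-2)/2 + 1; the area of that piece is -1 + exp(-2)/2 + exp(2)/2.
∫[0,1] (exp(2*t) - exp(-2*t)) dt = -1 + exp(-2)/2 + exp(2)/2.
Total area = (-1 + exp(-2)/2 + exp(2)/2) + (-1 + exp(-2)/2 + exp(2)/2) = -2 + exp(-2) + exp(2).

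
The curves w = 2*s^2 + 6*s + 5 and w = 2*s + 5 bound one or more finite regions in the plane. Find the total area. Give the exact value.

8/3

Set the curves equal: 2*s^2 + 6*s + 5 = 2*s + 5, so 2*s^2 + 4*s = 0, which factors as 2*s*(s + 2) = 0. The curves meet at s = -2, 0.
On [-2, 0], w = 2*s + 5 is on top; that piece has area ∫[-2,0] (-(2*s^2 + 4*s)) ds = 8/3.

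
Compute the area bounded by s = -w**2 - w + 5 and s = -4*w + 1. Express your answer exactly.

125/6

Both boundary curves give s as a function of w, so integrate with respect to w. Setting them equal: -w**2 + 3*w + 4 = 0, i.e. -(w - 4)*(w + 1) = 0, so they meet at w = -1, 4.
For w in [-1, 4], s = -w**2 - w + 5 is on the right; area = ∫[-1,4] (-w**2 + 3*w + 4) dw = 125/6.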